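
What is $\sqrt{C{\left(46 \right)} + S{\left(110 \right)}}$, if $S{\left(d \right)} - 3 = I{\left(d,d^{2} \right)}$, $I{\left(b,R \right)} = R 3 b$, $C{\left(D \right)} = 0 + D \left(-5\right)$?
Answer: $\sqrt{3992773} \approx 1998.2$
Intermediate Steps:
$C{\left(D \right)} = - 5 D$ ($C{\left(D \right)} = 0 - 5 D = - 5 D$)
$I{\left(b,R \right)} = 3 R b$
$S{\left(d \right)} = 3 + 3 d^{3}$ ($S{\left(d \right)} = 3 + 3 d^{2} d = 3 + 3 d^{3}$)
$\sqrt{C{\left(46 \right)} + S{\left(110 \right)}} = \sqrt{\left(-5\right) 46 + \left(3 + 3 \cdot 110^{3}\right)} = \sqrt{-230 + \left(3 + 3 \cdot 1331000\right)} = \sqrt{-230 + \left(3 + 3993000\right)} = \sqrt{-230 + 3993003} = \sqrt{3992773}$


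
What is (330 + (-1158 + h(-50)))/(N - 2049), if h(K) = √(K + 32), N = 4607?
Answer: -414/1279 + 3*I*√2/2558 ≈ -0.32369 + 0.0016586*I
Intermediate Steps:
h(K) = √(32 + K)
(330 + (-1158 + h(-50)))/(N - 2049) = (330 + (-1158 + √(32 - 50)))/(4607 - 2049) = (330 + (-1158 + √(-18)))/2558 = (330 + (-1158 + 3*I*√2))*(1/2558) = (-828 + 3*I*√2)*(1/2558) = -414/1279 + 3*I*√2/2558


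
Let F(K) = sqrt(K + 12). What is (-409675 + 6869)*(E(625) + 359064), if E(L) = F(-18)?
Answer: -144633133584 - 402806*I*sqrt(6) ≈ -1.4463e+11 - 9.8667e+5*I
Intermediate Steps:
F(K) = sqrt(12 + K)
E(L) = I*sqrt(6) (E(L) = sqrt(12 - 18) = sqrt(-6) = I*sqrt(6))
(-409675 + 6869)*(E(625) + 359064) = (-409675 + 6869)*(I*sqrt(6) + 359064) = -402806*(359064 + I*sqrt(6)) = -144633133584 - 402806*I*sqrt(6)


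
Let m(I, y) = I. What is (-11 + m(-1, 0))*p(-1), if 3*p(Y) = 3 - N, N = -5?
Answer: -32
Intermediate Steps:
p(Y) = 8/3 (p(Y) = (3 - 1*(-5))/3 = (3 + 5)/3 = (⅓)*8 = 8/3)
(-11 + m(-1, 0))*p(-1) = (-11 - 1)*(8/3) = -12*8/3 = -32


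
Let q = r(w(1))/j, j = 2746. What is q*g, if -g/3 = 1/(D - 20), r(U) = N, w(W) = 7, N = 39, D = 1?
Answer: 117/52174 ≈ 0.0022425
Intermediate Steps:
r(U) = 39
q = 39/2746 ≈ 0.014202
g = 3/19 (g = -3/(1 - 20) = -3/(-19) = -3*(-1/19) = 3/19 ≈ 0.15789)
q*g = (39/2746)*(3/19) = 117/52174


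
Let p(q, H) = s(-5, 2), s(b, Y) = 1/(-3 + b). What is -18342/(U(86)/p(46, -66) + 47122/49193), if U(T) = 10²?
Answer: 150383001/6551213 ≈ 22.955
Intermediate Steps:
U(T) = 100
p(q, H) = -⅛ (p(q, H) = 1/(-3 - 5) = 1/(-8) = -⅛)
-18342/(U(86)/p(46, -66) + 47122/49193) = -18342/(100/(-⅛) + 47122/49193) = -18342/(100*(-8) + 47122*(1/49193)) = -18342/(-800 + 47122/49193) = -18342/(-39307278/49193) = -18342*(-49193/39307278) = 150383001/6551213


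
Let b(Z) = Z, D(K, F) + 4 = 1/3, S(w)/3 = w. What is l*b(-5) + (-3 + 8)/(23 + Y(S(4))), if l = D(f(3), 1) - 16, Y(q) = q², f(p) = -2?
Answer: 49280/501 ≈ 98.363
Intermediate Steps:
S(w) = 3*w
D(K, F) = -11/3 (D(K, F) = -4 + 1/3 = -4 + ⅓ = -11/3)
l = -59/3 (l = -11/3 - 16 = -59/3 ≈ -19.667)
l*b(-5) + (-3 + 8)/(23 + Y(S(4))) = -59/3*(-5) + (-3 + 8)/(23 + (3*4)²) = 295/3 + 5/(23 + 12²) = 295/3 + 5/(23 + 144) = 295/3 + 5/167 = 49280/501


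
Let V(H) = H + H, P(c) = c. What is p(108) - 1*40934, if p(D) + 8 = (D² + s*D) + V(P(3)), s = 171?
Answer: -10804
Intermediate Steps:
V(H) = 2*H
p(D) = -2 + D² + 171*D (p(D) = -8 + ((D² + 171*D) + 2*3) = -8 + ((D² + 171*D) + 6) = -8 + (6 + D² + 171*D) = -2 + D² + 171*D)
p(108) - 1*40934 = (-2 + 108² + 171*108) - 1*40934 = (-2 + 11664 + 18468) - 40934 = 30130 - 40934 = -10804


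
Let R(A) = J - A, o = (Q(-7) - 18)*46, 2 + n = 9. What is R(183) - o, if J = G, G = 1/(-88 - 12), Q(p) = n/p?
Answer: 69099/100 ≈ 690.99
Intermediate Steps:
n = 7 (n = -2 + 9 = 7)
Q(p) = 7/p
G = -1/100 (G = 1/(-100) = -1/100 ≈ -0.010000)
o = -874 (o = (7/(-7) - 18)*46 = (7*(-⅐) - 18)*46 = (-1 - 18)*46 = -19*46 = -874)
J = -1/100 ≈ -0.010000
R(A) = -1/100 - A
R(183) - o = (-1/100 - 1*183) - 1*(-874) = (-1/100 - 183) + 874 = -18301/100 + 874 = 69099/100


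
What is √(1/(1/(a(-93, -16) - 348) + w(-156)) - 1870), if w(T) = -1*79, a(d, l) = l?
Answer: 3*I*√171826123242/28757 ≈ 43.244*I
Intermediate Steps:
w(T) = -79
√(1/(1/(a(-93, -16) - 348) + w(-156)) - 1870) = √(1/(1/(-16 - 348) - 79) - 1870) = √(1/(1/(-364) - 79) - 1870) = √(1/(-1/364 - 79) - 1870) = √(1/(-28757/364) - 1870) = √(-364/28757 - 1870) = √(-53775954/28757) = 3*I*√171826123242/28757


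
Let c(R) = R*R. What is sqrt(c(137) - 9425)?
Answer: 8*sqrt(146) ≈ 96.664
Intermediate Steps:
c(R) = R**2
sqrt(c(137) - 9425) = sqrt(137**2 - 9425) = sqrt(18769 - 9425) = sqrt(9344) = 8*sqrt(146)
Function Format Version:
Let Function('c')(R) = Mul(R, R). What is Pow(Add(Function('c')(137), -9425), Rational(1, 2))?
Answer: Mul(8, Pow(146, Rational(1, 2))) ≈ 96.664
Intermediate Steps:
Function('c')(R) = Pow(R, 2)
Pow(Add(Function('c')(137), -9425), Rational(1, 2)) = Pow(Add(Pow(137, 2), -9425), Rational(1, 2)) = Pow(Add(18769, -9425), Rational(1, 2)) = Pow(9344, Rational(1, 2)) = Mul(8, Pow(146, Rational(1, 2)))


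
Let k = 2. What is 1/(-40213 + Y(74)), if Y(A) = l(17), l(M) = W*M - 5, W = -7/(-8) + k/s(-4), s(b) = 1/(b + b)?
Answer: -8/323801 ≈ -2.4707e-5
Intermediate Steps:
s(b) = 1/(2*b)
W = -121/8 (W = -7/(-8) + 2/(((½)/(-4))) = -7*(-⅛) + 2/(((½)*(-¼))) = 7/8 + 2/(-⅛) = 7/8 + 2*(-8) = 7/8 - 16 = -121/8 ≈ -15.125)
l(M) = -5 - 121*M/8 (l(M) = -121*M/8 - 5 = -5 - 121*M/8)
Y(A) = -2097/8 (Y(A) = -5 - 121/8*17 = -5 - 2057/8 = -2097/8)
1/(-40213 + Y(74)) = 1/(-40213 - 2097/8) = 1/(-323801/8) = -8/323801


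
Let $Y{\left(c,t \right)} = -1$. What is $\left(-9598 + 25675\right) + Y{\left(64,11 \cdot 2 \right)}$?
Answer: $16076$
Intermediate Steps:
$\left(-9598 + 25675\right) + Y{\left(64,11 \cdot 2 \right)} = \left(-9598 + 25675\right) - 1 = 16077 - 1 = 16076$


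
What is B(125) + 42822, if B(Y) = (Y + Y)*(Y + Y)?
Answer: 105322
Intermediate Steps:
B(Y) = 4*Y² (B(Y) = (2*Y)*(2*Y) = 4*Y²)
B(125) + 42822 = 4*125² + 42822 = 4*15625 + 42822 = 62500 + 42822 = 105322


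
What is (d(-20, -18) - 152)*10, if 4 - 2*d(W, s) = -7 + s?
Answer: -1375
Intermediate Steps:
d(W, s) = 11/2 - s/2 (d(W, s) = 2 - (-7 + s)/2 = 2 + (7/2 - s/2) = 11/2 - s/2)
(d(-20, -18) - 152)*10 = ((11/2 - ½*(-18)) - 152)*10 = ((11/2 + 9) - 152)*10 = (29/2 - 152)*10 = -275/2*10 = -1375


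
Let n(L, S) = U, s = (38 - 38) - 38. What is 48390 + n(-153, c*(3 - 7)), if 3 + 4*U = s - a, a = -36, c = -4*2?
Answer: 193555/4 ≈ 48389.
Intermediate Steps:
c = -8
s = -38 (s = 0 - 38 = -38)
U = -5/4 (U = -¾ + (-38 - 1*(-36))/4 = -¾ + (-38 + 36)/4 = -¾ + (¼)*(-2) = -¾ - ½ = -5/4 ≈ -1.2500)
n(L, S) = -5/4
48390 + n(-153, c*(3 - 7)) = 48390 - 5/4 = 193555/4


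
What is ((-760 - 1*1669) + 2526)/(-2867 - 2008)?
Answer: -97/4875 ≈ -0.019897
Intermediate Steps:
((-760 - 1*1669) + 2526)/(-2867 - 2008) = ((-760 - 1669) + 2526)/(-4875) = (-2429 + 2526)*(-1/4875) = 97*(-1/4875) = -97/4875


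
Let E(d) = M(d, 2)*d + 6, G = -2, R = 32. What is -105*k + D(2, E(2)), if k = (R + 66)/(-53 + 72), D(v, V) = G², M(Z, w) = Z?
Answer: -10214/19 ≈ -537.58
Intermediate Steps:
E(d) = 6 + d² (E(d) = d*d + 6 = d² + 6 = 6 + d²)
D(v, V) = 4 (D(v, V) = (-2)² = 4)
k = 98/19 (k = (32 + 66)/(-53 + 72) = 98/19 ≈ 5.1579)
-105*k + D(2, E(2)) = -105*98/19 + 4 = -10290/19 + 4 = -10214/19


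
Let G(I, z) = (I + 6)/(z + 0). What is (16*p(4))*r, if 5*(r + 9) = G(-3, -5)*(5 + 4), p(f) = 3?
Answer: -12096/25 ≈ -483.84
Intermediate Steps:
G(I, z) = (6 + I)/z
r = -252/25 (r = -9 + (((6 - 3)/(-5))*(5 + 4))/5 = -9 + (-⅕*3*9)/5 = -9 + (-⅗*9)/5 = -9 + (⅕)*(-27/5) = -9 - 27/25 = -252/25 ≈ -10.080)
(16*p(4))*r = (16*3)*(-252/25) = 48*(-252/25) = -12096/25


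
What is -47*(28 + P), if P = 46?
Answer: -3478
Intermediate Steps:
-47*(28 + P) = -47*(28 + 46) = -47*74 = -3478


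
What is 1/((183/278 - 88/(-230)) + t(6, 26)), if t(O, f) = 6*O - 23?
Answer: 31970/448887 ≈ 0.071221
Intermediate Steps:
t(O, f) = -23 + 6*O
1/((183/278 - 88/(-230)) + t(6, 26)) = 1/((183/278 - 88/(-230)) + (-23 + 6*6)) = 1/((183*(1/278) - 88*(-1/230)) + (-23 + 36)) = 1/((183/278 + 44/115) + 13) = 1/(33277/31970 + 13) = 1/(448887/31970) = 31970/448887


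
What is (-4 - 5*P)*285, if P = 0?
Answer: -1140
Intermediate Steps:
(-4 - 5*P)*285 = (-4 - 5*0)*285 = (-4 + 0)*285 = -4*285 = -1140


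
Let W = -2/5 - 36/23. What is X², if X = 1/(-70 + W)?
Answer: 13225/68492176 ≈ 0.00019309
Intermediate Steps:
W = -226/115 (W = -2*⅕ - 36*1/23 = -⅖ - 36/23 = -226/115 ≈ -1.9652)
X = -115/8276 (X = 1/(-70 - 226/115) = 1/(-8276/115) = -115/8276 ≈ -0.013896)
X² = (-115/8276)² = 13225/68492176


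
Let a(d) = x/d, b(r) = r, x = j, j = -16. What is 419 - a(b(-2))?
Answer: 411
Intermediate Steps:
x = -16
a(d) = -16/d
419 - a(b(-2)) = 419 - (-16)/(-2) = 419 - (-16)*(-1)/2 = 419 - 1*8 = 419 - 8 = 411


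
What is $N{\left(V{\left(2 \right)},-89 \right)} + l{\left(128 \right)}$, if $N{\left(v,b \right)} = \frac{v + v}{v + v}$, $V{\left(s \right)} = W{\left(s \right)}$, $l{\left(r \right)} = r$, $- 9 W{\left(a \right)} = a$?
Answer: $129$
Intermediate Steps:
$W{\left(a \right)} = - \frac{a}{9}$
$V{\left(s \right)} = - \frac{s}{9}$
$N{\left(v,b \right)} = 1$ ($N{\left(v,b \right)} = \frac{2 v}{2 v} = 2 v \frac{1}{2 v} = 1$)
$N{\left(V{\left(2 \right)},-89 \right)} + l{\left(128 \right)} = 1 + 128 = 129$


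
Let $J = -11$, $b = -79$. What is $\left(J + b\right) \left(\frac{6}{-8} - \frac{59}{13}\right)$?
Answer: $\frac{12375}{26} \approx 475.96$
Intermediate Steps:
$\left(J + b\right) \left(\frac{6}{-8} - \frac{59}{13}\right) = \left(-11 - 79\right) \left(\frac{6}{-8} - \frac{59}{13}\right) = - 90 \left(6 \left(- \frac{1}{8}\right) - \frac{59}{13}\right) = - 90 \left(- \frac{3}{4} - \frac{59}{13}\right) = \left(-90\right) \left(- \frac{275}{52}\right) = \frac{12375}{26}$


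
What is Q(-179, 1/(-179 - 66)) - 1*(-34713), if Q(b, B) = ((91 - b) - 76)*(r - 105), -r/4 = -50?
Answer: 53143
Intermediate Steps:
r = 200 (r = -4*(-50) = 200)
Q(b, B) = 1425 - 95*b (Q(b, B) = ((91 - b) - 76)*(200 - 105) = (15 - b)*95 = 1425 - 95*b)
Q(-179, 1/(-179 - 66)) - 1*(-34713) = (1425 - 95*(-179)) - 1*(-34713) = (1425 + 17005) + 34713 = 18430 + 34713 = 53143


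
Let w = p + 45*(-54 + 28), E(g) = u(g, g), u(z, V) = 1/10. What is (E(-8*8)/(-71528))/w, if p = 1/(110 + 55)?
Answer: 33/27616817744 ≈ 1.1949e-9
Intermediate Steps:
u(z, V) = ⅒
E(g) = ⅒
p = 1/165 ≈ 0.0060606
w = -193049/165 (w = 1/165 + 45*(-54 + 28) = 1/165 + 45*(-26) = 1/165 - 1170 = -193049/165 ≈ -1170.0)
(E(-8*8)/(-71528))/w = ((⅒)/(-71528))/(-193049/165) = ((⅒)*(-1/71528))*(-165/193049) = -1/715280*(-165/193049) = 33/27616817744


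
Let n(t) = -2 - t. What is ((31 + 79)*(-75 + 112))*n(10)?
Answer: -48840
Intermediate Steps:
((31 + 79)*(-75 + 112))*n(10) = ((31 + 79)*(-75 + 112))*(-2 - 1*10) = (110*37)*(-2 - 10) = 4070*(-12) = -48840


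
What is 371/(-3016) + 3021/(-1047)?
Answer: -3166591/1052584 ≈ -3.0084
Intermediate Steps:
371/(-3016) + 3021/(-1047) = 371*(-1/3016) + 3021*(-1/1047) = -371/3016 - 1007/349 = -3166591/1052584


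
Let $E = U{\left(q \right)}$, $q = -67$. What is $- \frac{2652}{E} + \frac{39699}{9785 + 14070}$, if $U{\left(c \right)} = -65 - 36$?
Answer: $\frac{67273059}{2409355} \approx 27.922$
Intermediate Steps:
$U{\left(c \right)} = -101$ ($U{\left(c \right)} = -65 - 36 = -101$)
$E = -101$
$- \frac{2652}{E} + \frac{39699}{9785 + 14070} = - \frac{2652}{-101} + \frac{39699}{9785 + 14070} = \left(-2652\right) \left(- \frac{1}{101}\right) + \frac{39699}{23855} = \frac{2652}{101} + 39699 \cdot \frac{1}{23855} = \frac{2652}{101} + \frac{39699}{23855} = \frac{67273059}{2409355}$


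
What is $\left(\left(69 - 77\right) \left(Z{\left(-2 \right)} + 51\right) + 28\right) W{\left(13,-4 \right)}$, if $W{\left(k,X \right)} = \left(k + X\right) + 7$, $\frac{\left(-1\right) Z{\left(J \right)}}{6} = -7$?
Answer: $-11456$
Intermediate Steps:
$Z{\left(J \right)} = 42$ ($Z{\left(J \right)} = \left(-6\right) \left(-7\right) = 42$)
$W{\left(k,X \right)} = 7 + X + k$ ($W{\left(k,X \right)} = \left(X + k\right) + 7 = 7 + X + k$)
$\left(\left(69 - 77\right) \left(Z{\left(-2 \right)} + 51\right) + 28\right) W{\left(13,-4 \right)} = \left(\left(69 - 77\right) \left(42 + 51\right) + 28\right) \left(7 - 4 + 13\right) = \left(\left(-8\right) 93 + 28\right) 16 = \left(-744 + 28\right) 16 = \left(-716\right) 16 = -11456$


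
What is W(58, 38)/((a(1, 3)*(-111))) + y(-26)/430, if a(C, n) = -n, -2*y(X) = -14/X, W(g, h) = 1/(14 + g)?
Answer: -39163/67012920 ≈ -0.00058441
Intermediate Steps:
y(X) = 7/X (y(X) = -(-7)/X = 7/X)
W(58, 38)/((a(1, 3)*(-111))) + y(-26)/430 = 1/((14 + 58)*((-1*3*(-111)))) + (7/(-26))/430 = 1/(72*((-3*(-111)))) + (7*(-1/26))*(1/430) = (1/72)/333 - 7/26*1/430 = (1/72)*(1/333) - 7/11180 = 1/23976 - 7/11180 = -39163/67012920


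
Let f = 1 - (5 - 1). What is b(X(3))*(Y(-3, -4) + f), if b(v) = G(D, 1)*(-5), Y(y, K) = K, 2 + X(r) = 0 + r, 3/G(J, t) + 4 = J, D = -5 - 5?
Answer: -15/2 ≈ -7.5000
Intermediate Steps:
D = -10
G(J, t) = 3/(-4 + J)
X(r) = -2 + r (X(r) = -2 + (0 + r) = -2 + r)
b(v) = 15/14 (b(v) = (3/(-4 - 10))*(-5) = (3/(-14))*(-5) = (3*(-1/14))*(-5) = -3/14*(-5) = 15/14)
f = -3 (f = 1 - 1*4 = 1 - 4 = -3)
b(X(3))*(Y(-3, -4) + f) = 15*(-4 - 3)/14 = (15/14)*(-7) = -15/2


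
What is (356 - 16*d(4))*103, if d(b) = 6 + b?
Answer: 20188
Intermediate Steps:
(356 - 16*d(4))*103 = (356 - 16*(6 + 4))*103 = (356 - 16*10)*103 = (356 - 160)*103 = 196*103 = 20188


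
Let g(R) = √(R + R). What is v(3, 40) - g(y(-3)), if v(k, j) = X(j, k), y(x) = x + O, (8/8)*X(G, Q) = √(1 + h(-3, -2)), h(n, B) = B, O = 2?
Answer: I*(1 - √2) ≈ -0.41421*I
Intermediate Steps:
X(G, Q) = I (X(G, Q) = √(1 - 2) = √(-1) = I)
y(x) = 2 + x (y(x) = x + 2 = 2 + x)
g(R) = √2*√R (g(R) = √(2*R) = √2*√R)
v(k, j) = I
v(3, 40) - g(y(-3)) = I - √2*√(2 - 3) = I - √2*√(-1) = I - √2*I = I - I*√2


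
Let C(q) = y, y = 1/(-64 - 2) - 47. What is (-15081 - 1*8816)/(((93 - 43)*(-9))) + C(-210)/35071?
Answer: 4609387916/86800725 ≈ 53.103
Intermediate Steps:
y = -3103/66 (y = 1/(-66) - 47 = -1/66 - 47 = -3103/66 ≈ -47.015)
C(q) = -3103/66
(-15081 - 1*8816)/(((93 - 43)*(-9))) + C(-210)/35071 = (-15081 - 1*8816)/(((93 - 43)*(-9))) - 3103/66/35071 = (-15081 - 8816)/((50*(-9))) - 3103/66*1/35071 = -23897/(-450) - 3103/2314686 = -23897*(-1/450) - 3103/2314686 = 23897/450 - 3103/2314686 = 4609387916/86800725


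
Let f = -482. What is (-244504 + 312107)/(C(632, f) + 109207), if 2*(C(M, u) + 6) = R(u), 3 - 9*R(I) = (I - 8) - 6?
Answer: 1216854/1966117 ≈ 0.61891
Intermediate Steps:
R(I) = 17/9 - I/9 (R(I) = 1/3 - ((I - 8) - 6)/9 = 1/3 - ((-8 + I) - 6)/9 = 1/3 - (-14 + I)/9 = 1/3 + (14/9 - I/9) = 17/9 - I/9)
C(M, u) = -91/18 - u/18 (C(M, u) = -6 + (17/9 - u/9)/2 = -6 + (17/18 - u/18) = -91/18 - u/18)
(-244504 + 312107)/(C(632, f) + 109207) = (-244504 + 312107)/((-91/18 - 1/18*(-482)) + 109207) = 67603/((-91/18 + 241/9) + 109207) = 67603/(391/18 + 109207) = 67603/(1966117/18) = 67603*(18/1966117) = 1216854/1966117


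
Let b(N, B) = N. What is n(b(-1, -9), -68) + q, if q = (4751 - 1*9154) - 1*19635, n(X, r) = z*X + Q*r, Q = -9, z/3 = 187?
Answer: -23987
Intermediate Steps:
z = 561 (z = 3*187 = 561)
n(X, r) = -9*r + 561*X (n(X, r) = 561*X - 9*r = -9*r + 561*X)
q = -24038 (q = (4751 - 9154) - 19635 = -4403 - 19635 = -24038)
n(b(-1, -9), -68) + q = (-9*(-68) + 561*(-1)) - 24038 = (612 - 561) - 24038 = 51 - 24038 = -23987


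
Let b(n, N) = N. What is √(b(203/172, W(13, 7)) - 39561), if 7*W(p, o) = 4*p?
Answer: 25*I*√3101/7 ≈ 198.88*I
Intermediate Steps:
W(p, o) = 4*p/7 (W(p, o) = (4*p)/7 = 4*p/7)
√(b(203/172, W(13, 7)) - 39561) = √((4/7)*13 - 39561) = √(52/7 - 39561) = √(-276875/7) = 25*I*√3101/7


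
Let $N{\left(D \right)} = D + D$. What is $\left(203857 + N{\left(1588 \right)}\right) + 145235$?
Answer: $352268$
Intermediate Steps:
$N{\left(D \right)} = 2 D$
$\left(203857 + N{\left(1588 \right)}\right) + 145235 = \left(203857 + 2 \cdot 1588\right) + 145235 = \left(203857 + 3176\right) + 145235 = 207033 + 145235 = 352268$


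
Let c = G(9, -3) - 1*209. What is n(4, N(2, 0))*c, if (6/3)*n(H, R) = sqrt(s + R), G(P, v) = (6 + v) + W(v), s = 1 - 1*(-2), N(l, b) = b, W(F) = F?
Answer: -209*sqrt(3)/2 ≈ -181.00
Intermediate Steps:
s = 3 (s = 1 + 2 = 3)
G(P, v) = 6 + 2*v (G(P, v) = (6 + v) + v = 6 + 2*v)
n(H, R) = sqrt(3 + R)/2
c = -209 (c = (6 + 2*(-3)) - 1*209 = (6 - 6) - 209 = 0 - 209 = -209)
n(4, N(2, 0))*c = (sqrt(3 + 0)/2)*(-209) = (sqrt(3)/2)*(-209) = -209*sqrt(3)/2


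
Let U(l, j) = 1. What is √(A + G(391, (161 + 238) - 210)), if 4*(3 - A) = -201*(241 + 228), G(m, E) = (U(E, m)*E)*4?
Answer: √97305/2 ≈ 155.97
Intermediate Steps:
G(m, E) = 4*E (G(m, E) = (1*E)*4 = E*4 = 4*E)
A = 94281/4 (A = 3 - (-201)*(241 + 228)/4 = 3 - (-201)*469/4 = 3 - ¼*(-94269) = 3 + 94269/4 = 94281/4 ≈ 23570.)
√(A + G(391, (161 + 238) - 210)) = √(94281/4 + 4*((161 + 238) - 210)) = √(94281/4 + 4*(399 - 210)) = √(94281/4 + 4*189) = √(94281/4 + 756) = √(97305/4) = √97305/2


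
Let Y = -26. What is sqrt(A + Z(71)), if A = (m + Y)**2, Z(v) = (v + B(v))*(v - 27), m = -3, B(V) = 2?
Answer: sqrt(4053) ≈ 63.663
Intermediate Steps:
Z(v) = (-27 + v)*(2 + v) (Z(v) = (v + 2)*(v - 27) = (2 + v)*(-27 + v) = (-27 + v)*(2 + v))
A = 841 (A = (-3 - 26)**2 = (-29)**2 = 841)
sqrt(A + Z(71)) = sqrt(841 + (-54 + 71**2 - 25*71)) = sqrt(841 + (-54 + 5041 - 1775)) = sqrt(841 + 3212) = sqrt(4053)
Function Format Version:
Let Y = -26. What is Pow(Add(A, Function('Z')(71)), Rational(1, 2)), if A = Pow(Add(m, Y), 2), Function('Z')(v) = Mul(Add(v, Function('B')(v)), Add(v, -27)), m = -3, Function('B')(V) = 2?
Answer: Pow(4053, Rational(1, 2)) ≈ 63.663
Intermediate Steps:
Function('Z')(v) = Mul(Add(-27, v), Add(2, v)) (Function('Z')(v) = Mul(Add(v, 2), Add(v, -27)) = Mul(Add(2, v), Add(-27, v)) = Mul(Add(-27, v), Add(2, v)))
A = 841 (A = Pow(Add(-3, -26), 2) = Pow(-29, 2) = 841)
Pow(Add(A, Function('Z')(71)), Rational(1, 2)) = Pow(Add(841, Add(-54, Pow(71, 2), Mul(-25, 71))), Rational(1, 2)) = Pow(Add(841, Add(-54, 5041, -1775)), Rational(1, 2)) = Pow(Add(841, 3212), Rational(1, 2)) = Pow(4053, Rational(1, 2))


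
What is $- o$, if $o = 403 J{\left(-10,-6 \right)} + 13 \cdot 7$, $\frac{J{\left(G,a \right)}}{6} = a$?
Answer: $14417$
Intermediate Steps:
$J{\left(G,a \right)} = 6 a$
$o = -14417$ ($o = 403 \cdot 6 \left(-6\right) + 13 \cdot 7 = 403 \left(-36\right) + 91 = -14508 + 91 = -14417$)
$- o = \left(-1\right) \left(-14417\right) = 14417$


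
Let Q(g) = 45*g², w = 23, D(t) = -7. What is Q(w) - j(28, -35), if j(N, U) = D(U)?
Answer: 23812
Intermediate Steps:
j(N, U) = -7
Q(w) - j(28, -35) = 45*23² - 1*(-7) = 45*529 + 7 = 23805 + 7 = 23812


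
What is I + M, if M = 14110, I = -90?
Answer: 14020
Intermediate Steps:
I + M = -90 + 14110 = 14020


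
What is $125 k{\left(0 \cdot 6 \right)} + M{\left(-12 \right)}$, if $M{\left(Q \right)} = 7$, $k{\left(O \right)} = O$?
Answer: $7$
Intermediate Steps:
$125 k{\left(0 \cdot 6 \right)} + M{\left(-12 \right)} = 125 \cdot 0 \cdot 6 + 7 = 125 \cdot 0 + 7 = 0 + 7 = 7$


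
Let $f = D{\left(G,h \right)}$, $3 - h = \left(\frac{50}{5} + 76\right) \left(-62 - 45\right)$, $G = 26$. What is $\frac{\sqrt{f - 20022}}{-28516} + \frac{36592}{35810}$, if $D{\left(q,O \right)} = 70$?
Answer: $\frac{18296}{17905} - \frac{i \sqrt{1247}}{7129} \approx 1.0218 - 0.0049534 i$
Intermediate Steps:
$h = 9205$ ($h = 3 - \left(\frac{50}{5} + 76\right) \left(-62 - 45\right) = 3 - \left(50 \cdot \frac{1}{5} + 76\right) \left(-107\right) = 3 - \left(10 + 76\right) \left(-107\right) = 3 - 86 \left(-107\right) = 3 - -9202 = 3 + 9202 = 9205$)
$f = 70$
$\frac{\sqrt{f - 20022}}{-28516} + \frac{36592}{35810} = \frac{\sqrt{70 - 20022}}{-28516} + \frac{36592}{35810} = \sqrt{-19952} \left(- \frac{1}{28516}\right) + 36592 \cdot \frac{1}{35810} = 4 i \sqrt{1247} \left(- \frac{1}{28516}\right) + \frac{18296}{17905} = - \frac{i \sqrt{1247}}{7129} + \frac{18296}{17905} = \frac{18296}{17905} - \frac{i \sqrt{1247}}{7129}$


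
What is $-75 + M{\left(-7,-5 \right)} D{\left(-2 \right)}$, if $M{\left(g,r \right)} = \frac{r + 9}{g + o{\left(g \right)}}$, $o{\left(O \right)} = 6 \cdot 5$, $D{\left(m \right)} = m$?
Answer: $- \frac{1733}{23} \approx -75.348$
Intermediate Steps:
$o{\left(O \right)} = 30$
$M{\left(g,r \right)} = \frac{9 + r}{30 + g}$ ($M{\left(g,r \right)} = \frac{r + 9}{g + 30} = \frac{9 + r}{30 + g}$)
$-75 + M{\left(-7,-5 \right)} D{\left(-2 \right)} = -75 + \frac{9 - 5}{30 - 7} \left(-2\right) = -75 + \frac{1}{23} \cdot 4 \left(-2\right) = -75 + \frac{4}{23} \left(-2\right) = -75 - \frac{8}{23} = - \frac{1733}{23}$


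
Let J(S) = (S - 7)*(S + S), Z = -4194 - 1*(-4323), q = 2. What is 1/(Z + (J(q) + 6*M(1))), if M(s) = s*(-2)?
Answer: 1/97 ≈ 0.010309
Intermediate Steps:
Z = 129 (Z = -4194 + 4323 = 129)
J(S) = 2*S*(-7 + S) (J(S) = (-7 + S)*(2*S) = 2*S*(-7 + S))
M(s) = -2*s
1/(Z + (J(q) + 6*M(1))) = 1/(129 + (2*2*(-7 + 2) + 6*(-2*1))) = 1/(129 + (2*2*(-5) + 6*(-2))) = 1/(129 + (-20 - 12)) = 1/(129 - 32) = 1/97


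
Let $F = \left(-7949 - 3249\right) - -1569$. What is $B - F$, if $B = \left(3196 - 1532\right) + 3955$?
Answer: $15248$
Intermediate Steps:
$F = -9629$ ($F = -11198 + 1569 = -9629$)
$B = 5619$ ($B = 1664 + 3955 = 5619$)
$B - F = 5619 - -9629 = 5619 + 9629 = 15248$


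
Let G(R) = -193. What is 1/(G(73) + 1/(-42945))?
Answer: -42945/8288386 ≈ -0.0051813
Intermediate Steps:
1/(G(73) + 1/(-42945)) = 1/(-193 + 1/(-42945)) = 1/(-193 - 1/42945) = 1/(-8288386/42945) = -42945/8288386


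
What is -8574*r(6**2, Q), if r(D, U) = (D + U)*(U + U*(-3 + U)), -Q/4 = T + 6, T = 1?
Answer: -57617280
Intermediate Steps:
Q = -28 (Q = -4*(1 + 6) = -4*7 = -28)
-8574*r(6**2, Q) = -(-240072)*((-28)**2 - 2*6**2 - 2*(-28) + 6**2*(-28)) = -(-240072)*(784 - 2*36 + 56 + 36*(-28)) = -(-240072)*(784 - 72 + 56 - 1008) = -(-240072)*(-240) = -8574*6720 = -57617280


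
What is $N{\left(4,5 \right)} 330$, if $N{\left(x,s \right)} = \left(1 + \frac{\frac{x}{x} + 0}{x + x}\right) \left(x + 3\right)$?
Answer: $\frac{10395}{4} \approx 2598.8$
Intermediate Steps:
$N{\left(x,s \right)} = \left(1 + \frac{1}{2 x}\right) \left(3 + x\right)$ ($N{\left(x,s \right)} = \left(1 + \frac{1 + 0}{2 x}\right) \left(3 + x\right) = \left(1 + 1 \frac{1}{2 x}\right) \left(3 + x\right) = \left(1 + \frac{1}{2 x}\right) \left(3 + x\right)$)
$N{\left(4,5 \right)} 330 = \left(\frac{7}{2} + 4 + \frac{3}{2 \cdot 4}\right) 330 = \left(\frac{7}{2} + 4 + \frac{3}{2} \cdot \frac{1}{4}\right) 330 = \left(\frac{7}{2} + 4 + \frac{3}{8}\right) 330 = \frac{63}{8} \cdot 330 = \frac{10395}{4}$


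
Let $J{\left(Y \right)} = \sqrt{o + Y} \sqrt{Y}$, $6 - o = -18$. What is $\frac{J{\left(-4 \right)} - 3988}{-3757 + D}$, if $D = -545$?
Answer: $\frac{1994}{2151} - \frac{2 i \sqrt{5}}{2151} \approx 0.92701 - 0.0020791 i$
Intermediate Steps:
$o = 24$ ($o = 6 - -18 = 6 + 18 = 24$)
$J{\left(Y \right)} = \sqrt{Y} \sqrt{24 + Y}$ ($J{\left(Y \right)} = \sqrt{24 + Y} \sqrt{Y} = \sqrt{Y} \sqrt{24 + Y}$)
$\frac{J{\left(-4 \right)} - 3988}{-3757 + D} = \frac{\sqrt{-4} \sqrt{24 - 4} - 3988}{-3757 - 545} = \frac{2 i \sqrt{20} - 3988}{-4302} = \left(2 i 2 \sqrt{5} - 3988\right) \left(- \frac{1}{4302}\right) = \left(4 i \sqrt{5} - 3988\right) \left(- \frac{1}{4302}\right) = \left(-3988 + 4 i \sqrt{5}\right) \left(- \frac{1}{4302}\right) = \frac{1994}{2151} - \frac{2 i \sqrt{5}}{2151}$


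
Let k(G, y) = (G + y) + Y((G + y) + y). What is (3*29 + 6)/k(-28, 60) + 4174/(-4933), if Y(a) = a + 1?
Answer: -62981/616625 ≈ -0.10214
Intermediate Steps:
Y(a) = 1 + a
k(G, y) = 1 + 2*G + 3*y (k(G, y) = (G + y) + (1 + ((G + y) + y)) = (G + y) + (1 + (G + 2*y)) = (G + y) + (1 + G + 2*y) = 1 + 2*G + 3*y)
(3*29 + 6)/k(-28, 60) + 4174/(-4933) = (3*29 + 6)/(1 + 2*(-28) + 3*60) + 4174/(-4933) = (87 + 6)/(1 - 56 + 180) + 4174*(-1/4933) = 93/125 - 4174/4933 = -62981/616625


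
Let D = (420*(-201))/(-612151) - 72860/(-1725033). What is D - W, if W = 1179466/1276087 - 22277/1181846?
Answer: -1155071452504766478914231/1592564919041243631569766 ≈ -0.72529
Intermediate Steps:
D = 190228607720/1055980675983 (D = -84420*(-1/612151) - 72860*(-1/1725033) = 84420/612151 + 72860/1725033 = 190228607720/1055980675983 ≈ 0.18014)
W = 1365519784137/1508138316602 (W = 1179466*(1/1276087) - 22277*1/1181846 = 1179466/1276087 - 22277/1181846 = 1365519784137/1508138316602 ≈ 0.90543)
D - W = 190228607720/1055980675983 - 1*1365519784137/1508138316602 = 190228607720/1055980675983 - 1365519784137/1508138316602 = -1155071452504766478914231/1592564919041243631569766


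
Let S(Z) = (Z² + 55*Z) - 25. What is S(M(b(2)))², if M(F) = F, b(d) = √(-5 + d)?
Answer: (-28 + 55*I*√3)² ≈ -8291.0 - 5334.7*I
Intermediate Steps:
S(Z) = -25 + Z² + 55*Z
S(M(b(2)))² = (-25 + (√(-5 + 2))² + 55*√(-5 + 2))² = (-25 + (√(-3))² + 55*√(-3))² = (-25 + (I*√3)² + 55*(I*√3))² = (-25 - 3 + 55*I*√3)² = (-28 + 55*I*√3)²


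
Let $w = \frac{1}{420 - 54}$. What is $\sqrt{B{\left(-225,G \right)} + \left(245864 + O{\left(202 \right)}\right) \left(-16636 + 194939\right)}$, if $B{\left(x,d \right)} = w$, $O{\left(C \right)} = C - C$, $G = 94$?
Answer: $\frac{\sqrt{5872401813421518}}{366} \approx 2.0938 \cdot 10^{5}$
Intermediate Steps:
$w = \frac{1}{366} \approx 0.0027322$
$O{\left(C \right)} = 0$
$B{\left(x,d \right)} = \frac{1}{366}$
$\sqrt{B{\left(-225,G \right)} + \left(245864 + O{\left(202 \right)}\right) \left(-16636 + 194939\right)} = \sqrt{\frac{1}{366} + \left(245864 + 0\right) \left(-16636 + 194939\right)} = \sqrt{\frac{1}{366} + 245864 \cdot 178303} = \sqrt{\frac{1}{366} + 43838288792} = \sqrt{\frac{16044813697873}{366}} = \frac{\sqrt{5872401813421518}}{366}$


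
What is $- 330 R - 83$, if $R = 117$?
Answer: $-38693$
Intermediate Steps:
$- 330 R - 83 = \left(-330\right) 117 - 83 = -38610 - 83 = -38693$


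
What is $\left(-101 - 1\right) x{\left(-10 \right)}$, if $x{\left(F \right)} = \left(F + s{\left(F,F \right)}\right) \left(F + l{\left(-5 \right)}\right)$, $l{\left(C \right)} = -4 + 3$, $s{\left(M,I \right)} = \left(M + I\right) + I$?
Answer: $-44880$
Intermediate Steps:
$s{\left(M,I \right)} = M + 2 I$ ($s{\left(M,I \right)} = \left(I + M\right) + I = M + 2 I$)
$l{\left(C \right)} = -1$
$x{\left(F \right)} = 4 F \left(-1 + F\right)$ ($x{\left(F \right)} = \left(F + \left(F + 2 F\right)\right) \left(F - 1\right) = \left(F + 3 F\right) \left(-1 + F\right) = 4 F \left(-1 + F\right)$)
$\left(-101 - 1\right) x{\left(-10 \right)} = \left(-101 - 1\right) 4 \left(-10\right) \left(-1 - 10\right) = - 102 \cdot 4 \left(-10\right) \left(-11\right) = \left(-102\right) 440 = -44880$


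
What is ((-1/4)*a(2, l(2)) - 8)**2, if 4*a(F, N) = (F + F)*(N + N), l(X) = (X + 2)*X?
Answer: 144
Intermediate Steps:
l(X) = X*(2 + X) (l(X) = (2 + X)*X = X*(2 + X))
a(F, N) = F*N (a(F, N) = ((F + F)*(N + N))/4 = ((2*F)*(2*N))/4 = (4*F*N)/4 = F*N)
((-1/4)*a(2, l(2)) - 8)**2 = ((-1/4)*(2*(2*(2 + 2))) - 8)**2 = ((-1*1/4)*(2*(2*4)) - 8)**2 = (-8/2 - 8)**2 = (-1/4*16 - 8)**2 = (-4 - 8)**2 = (-12)**2 = 144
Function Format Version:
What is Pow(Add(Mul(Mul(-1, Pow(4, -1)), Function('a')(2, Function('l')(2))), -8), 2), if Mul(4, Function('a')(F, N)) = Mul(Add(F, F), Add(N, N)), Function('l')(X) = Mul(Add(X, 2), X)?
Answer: 144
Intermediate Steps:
Function('l')(X) = Mul(X, Add(2, X)) (Function('l')(X) = Mul(Add(2, X), X) = Mul(X, Add(2, X)))
Function('a')(F, N) = Mul(F, N) (Function('a')(F, N) = Mul(Rational(1, 4), Mul(Add(F, F), Add(N, N))) = Mul(Rational(1, 4), Mul(Mul(2, F), Mul(2, N))) = Mul(Rational(1, 4), Mul(4, F, N)) = Mul(F, N))
Pow(Add(Mul(Mul(-1, Pow(4, -1)), Function('a')(2, Function('l')(2))), -8), 2) = Pow(Add(Mul(Mul(-1, Pow(4, -1)), Mul(2, Mul(2, Add(2, 2)))), -8), 2) = Pow(Add(Mul(Mul(-1, Rational(1, 4)), Mul(2, Mul(2, 4))), -8), 2) = Pow(Add(Mul(Rational(-1, 4), Mul(2, 8)), -8), 2) = Pow(Add(Mul(Rational(-1, 4), 16), -8), 2) = Pow(Add(-4, -8), 2) = Pow(-12, 2) = 144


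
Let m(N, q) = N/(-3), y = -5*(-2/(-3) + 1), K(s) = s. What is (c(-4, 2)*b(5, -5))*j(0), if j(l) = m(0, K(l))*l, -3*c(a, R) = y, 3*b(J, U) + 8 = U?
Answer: 0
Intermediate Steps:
y = -25/3 (y = -5*(-2*(-⅓) + 1) = -5*(⅔ + 1) = -5*5/3 = -25/3 ≈ -8.3333)
b(J, U) = -8/3 + U/3
m(N, q) = -N/3 (m(N, q) = N*(-⅓) = -N/3)
c(a, R) = 25/9 (c(a, R) = -⅓*(-25/3) = 25/9)
j(l) = 0 (j(l) = (-⅓*0)*l = 0*l = 0)
(c(-4, 2)*b(5, -5))*j(0) = (25*(-8/3 + (⅓)*(-5))/9)*0 = (25*(-8/3 - 5/3)/9)*0 = ((25/9)*(-13/3))*0 = -325/27*0 = 0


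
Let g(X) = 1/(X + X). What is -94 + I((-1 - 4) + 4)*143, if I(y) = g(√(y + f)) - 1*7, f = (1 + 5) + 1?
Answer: -1095 + 143*√6/12 ≈ -1065.8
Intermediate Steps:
f = 7 (f = 6 + 1 = 7)
g(X) = 1/(2*X)
I(y) = -7 + 1/(2*√(7 + y)) (I(y) = 1/(2*(√(y + 7))) - 1*7 = 1/(2*(√(7 + y))) - 7 = 1/(2*√(7 + y)) - 7 = -7 + 1/(2*√(7 + y)))
-94 + I((-1 - 4) + 4)*143 = -94 + (-7 + 1/(2*√(7 + ((-1 - 4) + 4))))*143 = -94 + (-7 + 1/(2*√(7 + (-5 + 4))))*143 = -94 + (-7 + 1/(2*√(7 - 1)))*143 = -94 + (-7 + 1/(2*√6))*143 = -94 + (-7 + (√6/6)/2)*143 = -94 + (-7 + √6/12)*143 = -94 + (-1001 + 143*√6/12) = -1095 + 143*√6/12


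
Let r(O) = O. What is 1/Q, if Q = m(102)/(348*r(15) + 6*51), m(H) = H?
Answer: 921/17 ≈ 54.176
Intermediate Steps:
Q = 17/921 (Q = 102/(348*15 + 6*51) = 102/(5220 + 306) = 102/5526 = 102*(1/5526) = 17/921 ≈ 0.018458)
1/Q = 1/(17/921) = 921/17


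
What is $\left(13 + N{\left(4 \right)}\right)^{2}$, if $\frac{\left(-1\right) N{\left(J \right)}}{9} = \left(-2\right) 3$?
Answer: $4489$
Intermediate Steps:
$N{\left(J \right)} = 54$ ($N{\left(J \right)} = - 9 \left(\left(-2\right) 3\right) = \left(-9\right) \left(-6\right) = 54$)
$\left(13 + N{\left(4 \right)}\right)^{2} = \left(13 + 54\right)^{2} = 67^{2} = 4489$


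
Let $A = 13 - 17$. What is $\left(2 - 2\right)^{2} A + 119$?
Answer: $119$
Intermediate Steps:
$A = -4$
$\left(2 - 2\right)^{2} A + 119 = \left(2 - 2\right)^{2} \left(-4\right) + 119 = 0^{2} \left(-4\right) + 119 = 0 \left(-4\right) + 119 = 0 + 119 = 119$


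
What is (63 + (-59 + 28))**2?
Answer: 1024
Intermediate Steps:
(63 + (-59 + 28))**2 = (63 - 31)**2 = 32**2 = 1024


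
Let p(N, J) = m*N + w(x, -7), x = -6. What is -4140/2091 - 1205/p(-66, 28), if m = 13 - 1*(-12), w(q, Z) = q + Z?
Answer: -1455055/1159111 ≈ -1.2553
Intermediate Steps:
w(q, Z) = Z + q
m = 25 (m = 13 + 12 = 25)
p(N, J) = -13 + 25*N (p(N, J) = 25*N + (-7 - 6) = 25*N - 13 = -13 + 25*N)
-4140/2091 - 1205/p(-66, 28) = -4140/2091 - 1205/(-13 + 25*(-66)) = -4140*1/2091 - 1205/(-13 - 1650) = -1380/697 - 1205/(-1663) = -1380/697 - 1205*(-1/1663) = -1380/697 + 1205/1663 = -1455055/1159111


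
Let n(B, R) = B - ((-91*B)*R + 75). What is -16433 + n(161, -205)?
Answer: -3019802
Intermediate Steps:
n(B, R) = -75 + B + 91*B*R (n(B, R) = B - (-91*B*R + 75) = B - (75 - 91*B*R) = B + (-75 + 91*B*R) = -75 + B + 91*B*R)
-16433 + n(161, -205) = -16433 + (-75 + 161 + 91*161*(-205)) = -16433 + (-75 + 161 - 3003455) = -16433 - 3003369 = -3019802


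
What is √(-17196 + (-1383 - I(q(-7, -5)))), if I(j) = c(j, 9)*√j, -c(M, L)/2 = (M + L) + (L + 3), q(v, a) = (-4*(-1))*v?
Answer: √(-18579 - 28*I*√7) ≈ 0.2717 - 136.31*I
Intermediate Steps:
q(v, a) = 4*v
c(M, L) = -6 - 4*L - 2*M (c(M, L) = -2*((M + L) + (L + 3)) = -2*((L + M) + (3 + L)) = -2*(3 + M + 2*L) = -6 - 4*L - 2*M)
I(j) = √j*(-42 - 2*j) (I(j) = (-6 - 4*9 - 2*j)*√j = (-6 - 36 - 2*j)*√j = (-42 - 2*j)*√j = √j*(-42 - 2*j))
√(-17196 + (-1383 - I(q(-7, -5)))) = √(-17196 + (-1383 - 2*√(4*(-7))*(-21 - 4*(-7)))) = √(-17196 + (-1383 - 2*√(-28)*(-21 - 1*(-28)))) = √(-17196 + (-1383 - 2*2*I*√7*(-21 + 28))) = √(-17196 + (-1383 - 2*2*I*√7*7)) = √(-17196 + (-1383 - 28*I*√7)) = √(-18579 - 28*I*√7)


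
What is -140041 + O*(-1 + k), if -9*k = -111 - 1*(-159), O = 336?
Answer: -142169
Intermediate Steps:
k = -16/3 (k = -(-111 - 1*(-159))/9 = -(-111 + 159)/9 = -⅑*48 = -16/3 ≈ -5.3333)
-140041 + O*(-1 + k) = -140041 + 336*(-1 - 16/3) = -140041 + 336*(-19/3) = -140041 - 2128 = -142169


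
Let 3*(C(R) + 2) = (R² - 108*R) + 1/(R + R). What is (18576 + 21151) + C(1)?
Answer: 79379/2 ≈ 39690.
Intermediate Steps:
C(R) = -2 - 36*R + R²/3 + 1/(6*R) (C(R) = -2 + ((R² - 108*R) + 1/(R + R))/3 = -2 + ((R² - 108*R) + 1/(2*R))/3 = -2 + (R² + 1/(2*R) - 108*R)/3 = -2 + (-36*R + R²/3 + 1/(6*R)) = -2 - 36*R + R²/3 + 1/(6*R))
(18576 + 21151) + C(1) = (18576 + 21151) + (-2 - 36*1 + (⅓)*1² + (⅙)/1) = 39727 + (-2 - 36 + (⅓)*1 + (⅙)*1) = 39727 + (-2 - 36 + ⅓ + ⅙) = 39727 - 75/2 = 79379/2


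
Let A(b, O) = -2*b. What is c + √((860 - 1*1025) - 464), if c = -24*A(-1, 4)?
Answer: -48 + I*√629 ≈ -48.0 + 25.08*I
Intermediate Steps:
c = -48 (c = -(-48)*(-1) = -24*2 = -48)
c + √((860 - 1*1025) - 464) = -48 + √((860 - 1*1025) - 464) = -48 + √((860 - 1025) - 464) = -48 + √(-165 - 464) = -48 + √(-629) = -48 + I*√629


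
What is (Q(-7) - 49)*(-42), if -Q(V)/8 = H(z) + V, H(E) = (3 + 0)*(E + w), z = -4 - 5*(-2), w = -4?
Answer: 1722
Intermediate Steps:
z = 6 (z = -4 + 10 = 6)
H(E) = -12 + 3*E (H(E) = (3 + 0)*(E - 4) = 3*(-4 + E) = -12 + 3*E)
Q(V) = -48 - 8*V (Q(V) = -8*((-12 + 3*6) + V) = -8*((-12 + 18) + V) = -8*(6 + V) = -48 - 8*V)
(Q(-7) - 49)*(-42) = ((-48 - 8*(-7)) - 49)*(-42) = ((-48 + 56) - 49)*(-42) = (8 - 49)*(-42) = -41*(-42) = 1722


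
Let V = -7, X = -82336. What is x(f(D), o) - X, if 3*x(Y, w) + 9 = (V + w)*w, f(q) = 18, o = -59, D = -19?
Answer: 83631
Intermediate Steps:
x(Y, w) = -3 + w*(-7 + w)/3 (x(Y, w) = -3 + ((-7 + w)*w)/3 = -3 + (w*(-7 + w))/3 = -3 + w*(-7 + w)/3)
x(f(D), o) - X = (-3 - 7/3*(-59) + (⅓)*(-59)²) - 1*(-82336) = (-3 + 413/3 + (⅓)*3481) + 82336 = (-3 + 413/3 + 3481/3) + 82336 = 1295 + 82336 = 83631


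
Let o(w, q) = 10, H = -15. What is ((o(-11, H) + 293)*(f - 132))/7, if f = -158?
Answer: -87870/7 ≈ -12553.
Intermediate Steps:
((o(-11, H) + 293)*(f - 132))/7 = ((10 + 293)*(-158 - 132))/7 = (303*(-290))*(⅐) = -87870*⅐ = -87870/7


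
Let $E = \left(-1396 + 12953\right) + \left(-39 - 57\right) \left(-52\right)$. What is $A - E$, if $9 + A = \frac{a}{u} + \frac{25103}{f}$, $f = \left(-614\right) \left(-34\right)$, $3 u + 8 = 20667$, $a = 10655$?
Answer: $- \frac{7139903364255}{431277284} \approx -16555.0$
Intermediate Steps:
$u = \frac{20659}{3}$ ($u = - \frac{8}{3} + \frac{1}{3} \cdot 20667 = - \frac{8}{3} + 6889 = \frac{20659}{3} \approx 6886.3$)
$f = 20876$
$E = 16549$ ($E = 11557 - -4992 = 11557 + 4992 = 16549$)
$A = - \frac{2695591339}{431277284}$ ($A = -9 + \left(\frac{10655}{\frac{20659}{3}} + \frac{25103}{20876}\right) = -9 + \left(10655 \cdot \frac{3}{20659} + 25103 \cdot \frac{1}{20876}\right) = -9 + \left(\frac{31965}{20659} + \frac{25103}{20876}\right) = -9 + \frac{1185904217}{431277284} = - \frac{2695591339}{431277284} \approx -6.2503$)
$A - E = - \frac{2695591339}{431277284} - 16549 = - \frac{7139903364255}{431277284}$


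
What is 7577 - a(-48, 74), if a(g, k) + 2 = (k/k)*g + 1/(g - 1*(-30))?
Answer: 137287/18 ≈ 7627.1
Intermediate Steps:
a(g, k) = -2 + g + 1/(30 + g) (a(g, k) = -2 + ((k/k)*g + 1/(g - 1*(-30))) = -2 + (1*g + 1/(g + 30)) = -2 + (g + 1/(30 + g)) = -2 + g + 1/(30 + g))
7577 - a(-48, 74) = 7577 - (-59 + (-48)² + 28*(-48))/(30 - 48) = 7577 - (-59 + 2304 - 1344)/(-18) = 7577 - (-1)*901/18 = 7577 - 1*(-901/18) = 7577 + 901/18 = 137287/18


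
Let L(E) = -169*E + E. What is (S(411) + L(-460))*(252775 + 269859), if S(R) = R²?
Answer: 128673013434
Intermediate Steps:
L(E) = -168*E
(S(411) + L(-460))*(252775 + 269859) = (411² - 168*(-460))*(252775 + 269859) = (168921 + 77280)*522634 = 246201*522634 = 128673013434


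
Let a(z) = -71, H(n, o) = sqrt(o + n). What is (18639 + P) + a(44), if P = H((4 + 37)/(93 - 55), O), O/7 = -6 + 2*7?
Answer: 18568 + 3*sqrt(9158)/38 ≈ 18576.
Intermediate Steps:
O = 56 (O = 7*(-6 + 2*7) = 7*(-6 + 14) = 7*8 = 56)
H(n, o) = sqrt(n + o)
P = 3*sqrt(9158)/38 (P = sqrt((4 + 37)/(93 - 55) + 56) = sqrt(41/38 + 56) = sqrt(2169/38) = 3*sqrt(9158)/38 ≈ 7.5551)
(18639 + P) + a(44) = (18639 + 3*sqrt(9158)/38) - 71 = 18568 + 3*sqrt(9158)/38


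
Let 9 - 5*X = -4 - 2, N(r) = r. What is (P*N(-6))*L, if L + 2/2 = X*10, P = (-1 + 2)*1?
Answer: -174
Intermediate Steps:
X = 3 (X = 9/5 - (-4 - 2)/5 = 9/5 - 1/5*(-6) = 9/5 + 6/5 = 3)
P = 1 (P = 1*1 = 1)
L = 29 (L = -1 + 3*10 = -1 + 30 = 29)
(P*N(-6))*L = (1*(-6))*29 = -6*29 = -174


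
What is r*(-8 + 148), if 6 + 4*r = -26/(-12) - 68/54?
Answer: -9625/54 ≈ -178.24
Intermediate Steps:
r = -275/216 (r = -3/2 + (-26/(-12) - 68/54)/4 = -3/2 + (-26*(-1/12) - 68*1/54)/4 = -3/2 + (13/6 - 34/27)/4 = -3/2 + (¼)*(49/54) = -3/2 + 49/216 = -275/216 ≈ -1.2731)
r*(-8 + 148) = -275*(-8 + 148)/216 = -275/216*140 = -9625/54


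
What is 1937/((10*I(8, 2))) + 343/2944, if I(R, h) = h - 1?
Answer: 2852979/14720 ≈ 193.82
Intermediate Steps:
I(R, h) = -1 + h
1937/((10*I(8, 2))) + 343/2944 = 1937/((10*(-1 + 2))) + 343/2944 = 1937/((10*1)) + 343*(1/2944) = 1937/10 + 343/2944 = 2852979/14720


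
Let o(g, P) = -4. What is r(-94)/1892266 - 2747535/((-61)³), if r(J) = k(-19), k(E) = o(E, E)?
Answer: 2599533078193/214754214473 ≈ 12.105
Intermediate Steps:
k(E) = -4
r(J) = -4
r(-94)/1892266 - 2747535/((-61)³) = -4/1892266 - 2747535/((-61)³) = -4*1/1892266 - 2747535/(-226981) = -2/946133 - 2747535*(-1/226981) = -2/946133 + 2747535/226981 = 2599533078193/214754214473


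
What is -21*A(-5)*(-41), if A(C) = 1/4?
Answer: 861/4 ≈ 215.25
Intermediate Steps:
A(C) = ¼
-21*A(-5)*(-41) = -21*¼*(-41) = -21/4*(-41) = 861/4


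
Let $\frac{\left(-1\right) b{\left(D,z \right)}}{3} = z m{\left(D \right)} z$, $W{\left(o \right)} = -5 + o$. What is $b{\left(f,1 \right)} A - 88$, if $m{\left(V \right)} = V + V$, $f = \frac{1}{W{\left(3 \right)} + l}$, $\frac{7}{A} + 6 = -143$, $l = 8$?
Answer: $- \frac{13105}{149} \approx -87.953$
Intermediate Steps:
$A = - \frac{7}{149}$ ($A = \frac{7}{-6 - 143} = \frac{7}{-149} = 7 \left(- \frac{1}{149}\right) = - \frac{7}{149} \approx -0.04698$)
$f = \frac{1}{6}$ ($f = \frac{1}{\left(-5 + 3\right) + 8} = \frac{1}{-2 + 8} = \frac{1}{6} \approx 0.16667$)
$m{\left(V \right)} = 2 V$
$b{\left(D,z \right)} = - 6 D z^{2}$ ($b{\left(D,z \right)} = - 3 z 2 D z = - 3 \cdot 2 D z z = - 3 \cdot 2 D z^{2} = - 6 D z^{2}$)
$b{\left(f,1 \right)} A - 88 = \left(-6\right) \frac{1}{6} \cdot 1^{2} \left(- \frac{7}{149}\right) - 88 = \left(-6\right) \frac{1}{6} \cdot 1 \left(- \frac{7}{149}\right) - 88 = \left(-1\right) \left(- \frac{7}{149}\right) - 88 = \frac{7}{149} - 88 = - \frac{13105}{149}$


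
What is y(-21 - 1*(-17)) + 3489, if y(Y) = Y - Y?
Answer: 3489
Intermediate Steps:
y(Y) = 0
y(-21 - 1*(-17)) + 3489 = 0 + 3489 = 3489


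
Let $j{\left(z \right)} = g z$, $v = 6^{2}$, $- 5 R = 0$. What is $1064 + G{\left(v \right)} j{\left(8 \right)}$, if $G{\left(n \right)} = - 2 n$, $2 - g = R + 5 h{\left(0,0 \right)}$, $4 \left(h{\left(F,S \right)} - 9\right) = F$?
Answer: $25832$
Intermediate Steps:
$R = 0$ ($R = \left(- \frac{1}{5}\right) 0 = 0$)
$h{\left(F,S \right)} = 9 + \frac{F}{4}$
$v = 36$
$g = -43$ ($g = 2 - \left(0 + 5 \left(9 + \frac{1}{4} \cdot 0\right)\right) = 2 - \left(0 + 5 \left(9 + 0\right)\right) = 2 - \left(0 + 5 \cdot 9\right) = 2 - \left(0 + 45\right) = 2 - 45 = -43$)
$j{\left(z \right)} = - 43 z$
$1064 + G{\left(v \right)} j{\left(8 \right)} = 1064 + \left(-2\right) 36 \left(\left(-43\right) 8\right) = 1064 - -24768 = 1064 + 24768 = 25832$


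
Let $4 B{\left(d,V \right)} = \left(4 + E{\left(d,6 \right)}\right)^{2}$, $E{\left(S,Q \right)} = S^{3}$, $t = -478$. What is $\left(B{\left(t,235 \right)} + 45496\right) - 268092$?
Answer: $2981998059467680$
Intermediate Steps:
$B{\left(d,V \right)} = \frac{\left(4 + d^{3}\right)^{2}}{4}$
$\left(B{\left(t,235 \right)} + 45496\right) - 268092 = \left(\frac{\left(4 + \left(-478\right)^{3}\right)^{2}}{4} + 45496\right) - 268092 = \left(\frac{\left(4 - 109215352\right)^{2}}{4} + 45496\right) - 268092 = \left(\frac{\left(-109215348\right)^{2}}{4} + 45496\right) - 268092 = \left(\frac{1}{4} \cdot 11927992238761104 + 45496\right) - 268092 = \left(2981998059690276 + 45496\right) - 268092 = 2981998059735772 - 268092 = 2981998059467680$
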